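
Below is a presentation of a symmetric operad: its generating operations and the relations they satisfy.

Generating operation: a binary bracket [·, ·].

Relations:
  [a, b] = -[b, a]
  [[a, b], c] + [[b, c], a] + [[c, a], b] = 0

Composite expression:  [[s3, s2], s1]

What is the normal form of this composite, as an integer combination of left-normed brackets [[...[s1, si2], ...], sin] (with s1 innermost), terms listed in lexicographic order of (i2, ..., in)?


Left-normed coefficients sit on the s1-initial expansion words.
Composite bracket: [[s3, s2], s1]
Applying ab - ba throughout gives 4 signed words (2^2 = 4).
Only words starting with s1 matter:
  the word s1s2s3 carries sign +1 and contributes +[[s1, s2], s3]
  the word s1s3s2 carries sign -1 and contributes -[[s1, s3], s2]

[[s1, s2], s3] - [[s1, s3], s2]


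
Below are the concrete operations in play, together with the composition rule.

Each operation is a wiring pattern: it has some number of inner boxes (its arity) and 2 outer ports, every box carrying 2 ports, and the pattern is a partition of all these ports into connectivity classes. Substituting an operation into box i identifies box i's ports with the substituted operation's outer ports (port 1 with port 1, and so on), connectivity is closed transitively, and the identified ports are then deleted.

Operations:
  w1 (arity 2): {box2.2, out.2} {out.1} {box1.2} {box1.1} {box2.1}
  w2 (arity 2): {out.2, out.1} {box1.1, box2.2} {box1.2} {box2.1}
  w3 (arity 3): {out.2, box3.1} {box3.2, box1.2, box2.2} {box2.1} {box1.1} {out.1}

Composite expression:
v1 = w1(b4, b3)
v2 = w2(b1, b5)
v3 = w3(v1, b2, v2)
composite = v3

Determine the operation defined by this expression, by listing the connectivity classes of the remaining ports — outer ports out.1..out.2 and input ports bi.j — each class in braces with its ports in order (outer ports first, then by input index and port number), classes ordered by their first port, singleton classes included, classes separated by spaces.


Connectivity passes through glued w3-boundaries; trace each wire chain.
after w1, the pattern on (b4, b3) reads {out.1} {out.2, b3.2} {b3.1} {b4.1} {b4.2} (out.j = its outer ports)
after w2, the pattern on (b1, b5) reads {out.1, out.2} {b1.1, b5.2} {b1.2} {b5.1} (out.j = its outer ports)
after w3, the pattern on (b4, b3, b2, b1, b5) reads {out.1} {out.2, b2.2, b3.2} {b1.1, b5.2} {b1.2} {b2.1} {b3.1} {b4.1} {b4.2} {b5.1} (out.j = its outer ports)

{out.1} {out.2, b2.2, b3.2} {b1.1, b5.2} {b1.2} {b2.1} {b3.1} {b4.1} {b4.2} {b5.1}


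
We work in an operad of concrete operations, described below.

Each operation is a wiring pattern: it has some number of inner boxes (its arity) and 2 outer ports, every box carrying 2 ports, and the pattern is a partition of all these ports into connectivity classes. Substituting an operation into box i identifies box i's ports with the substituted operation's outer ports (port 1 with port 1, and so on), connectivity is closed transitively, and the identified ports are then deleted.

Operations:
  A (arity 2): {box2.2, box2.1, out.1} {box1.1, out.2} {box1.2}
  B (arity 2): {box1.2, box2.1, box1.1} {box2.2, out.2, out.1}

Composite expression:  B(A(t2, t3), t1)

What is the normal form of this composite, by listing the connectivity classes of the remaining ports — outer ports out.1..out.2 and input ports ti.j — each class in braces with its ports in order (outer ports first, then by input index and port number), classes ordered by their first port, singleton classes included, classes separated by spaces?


{out.1, out.2, t1.2} {t1.1, t2.1, t3.1, t3.2} {t2.2}

Two ports join when wires chain via B-identified ports.
composing A on (t2, t3), with out.j its own outer ports: {out.1, t3.1, t3.2} {out.2, t2.1} {t2.2}
composing B on (t2, t3, t1), with out.j its own outer ports: {out.1, out.2, t1.2} {t1.1, t2.1, t3.1, t3.2} {t2.2}


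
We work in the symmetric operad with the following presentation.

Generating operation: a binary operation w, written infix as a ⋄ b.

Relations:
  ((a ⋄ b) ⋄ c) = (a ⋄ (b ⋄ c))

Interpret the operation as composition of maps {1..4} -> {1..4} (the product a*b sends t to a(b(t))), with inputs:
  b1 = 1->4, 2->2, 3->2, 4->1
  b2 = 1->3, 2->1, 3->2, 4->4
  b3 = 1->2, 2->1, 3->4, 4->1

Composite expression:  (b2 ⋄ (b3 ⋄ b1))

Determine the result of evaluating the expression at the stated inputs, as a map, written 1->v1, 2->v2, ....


1->3, 2->3, 3->3, 4->1

(b3 ⋄ b1) = 1->1, 2->1, 3->1, 4->2
(b2 ⋄ (b3 ⋄ b1)) = 1->3, 2->3, 3->3, 4->1


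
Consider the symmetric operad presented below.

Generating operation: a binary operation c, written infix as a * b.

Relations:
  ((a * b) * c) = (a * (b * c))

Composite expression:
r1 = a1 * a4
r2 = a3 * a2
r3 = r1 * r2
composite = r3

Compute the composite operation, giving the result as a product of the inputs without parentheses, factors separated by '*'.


The c-tree's shape is irrelevant; the a-reading-order decides.
(a1 * a4) unparenthesizes to a1 * a4
(a3 * a2) unparenthesizes to a3 * a2
((a1 * a4) * (a3 * a2)) unparenthesizes to a1 * a4 * a3 * a2

a1 * a4 * a3 * a2


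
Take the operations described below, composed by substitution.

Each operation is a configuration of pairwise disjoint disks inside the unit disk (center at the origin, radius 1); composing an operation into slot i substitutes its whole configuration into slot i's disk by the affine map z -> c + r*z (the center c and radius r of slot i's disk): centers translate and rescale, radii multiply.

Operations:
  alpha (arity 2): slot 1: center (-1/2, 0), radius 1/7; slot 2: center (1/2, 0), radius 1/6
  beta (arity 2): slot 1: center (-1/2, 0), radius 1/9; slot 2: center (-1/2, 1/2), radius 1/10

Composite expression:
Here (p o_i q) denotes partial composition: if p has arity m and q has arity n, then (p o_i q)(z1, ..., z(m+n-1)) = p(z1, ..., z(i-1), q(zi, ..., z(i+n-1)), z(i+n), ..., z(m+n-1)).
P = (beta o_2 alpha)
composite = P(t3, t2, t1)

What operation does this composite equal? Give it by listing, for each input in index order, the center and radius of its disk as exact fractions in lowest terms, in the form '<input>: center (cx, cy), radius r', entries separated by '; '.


t1: center (-9/20, 1/2), radius 1/60; t2: center (-11/20, 1/2), radius 1/70; t3: center (-1/2, 0), radius 1/9


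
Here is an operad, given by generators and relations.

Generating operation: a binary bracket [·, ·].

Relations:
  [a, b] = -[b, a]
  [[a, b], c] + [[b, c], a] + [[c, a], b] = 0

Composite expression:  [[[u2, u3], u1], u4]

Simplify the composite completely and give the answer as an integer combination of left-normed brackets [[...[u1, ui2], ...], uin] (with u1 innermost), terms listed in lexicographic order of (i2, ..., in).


-[[[u1, u2], u3], u4] + [[[u1, u3], u2], u4]

Expand each bracket as ab - ba; the u1-initial words give the coefficients.
Composite bracket: [[[u2, u3], u1], u4]
Applying ab - ba throughout gives 8 signed words (2^3 = 8).
Keep just the words that open with u1:
  sign of u1u2u3u4 is -1, so it contributes -[[[u1, u2], u3], u4]
  sign of u1u3u2u4 is +1, so it contributes +[[[u1, u3], u2], u4]


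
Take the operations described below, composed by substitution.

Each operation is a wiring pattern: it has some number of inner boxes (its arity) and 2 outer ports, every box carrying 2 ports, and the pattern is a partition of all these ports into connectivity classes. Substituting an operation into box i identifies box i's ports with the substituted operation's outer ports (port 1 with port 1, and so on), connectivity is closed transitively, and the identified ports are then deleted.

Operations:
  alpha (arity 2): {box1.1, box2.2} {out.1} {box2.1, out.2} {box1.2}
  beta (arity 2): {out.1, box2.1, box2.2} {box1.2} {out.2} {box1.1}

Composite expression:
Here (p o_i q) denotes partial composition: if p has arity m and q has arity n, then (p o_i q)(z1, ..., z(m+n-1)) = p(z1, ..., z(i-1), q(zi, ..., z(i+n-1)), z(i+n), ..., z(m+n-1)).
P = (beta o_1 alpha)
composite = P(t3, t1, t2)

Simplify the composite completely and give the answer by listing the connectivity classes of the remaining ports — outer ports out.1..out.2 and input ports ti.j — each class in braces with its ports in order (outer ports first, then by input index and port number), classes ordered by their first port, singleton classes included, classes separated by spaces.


{out.1, t2.1, t2.2} {out.2} {t1.1} {t1.2, t3.1} {t3.2}

Substituting into beta glues patterns; closure does the rest.
composing alpha on (t3, t1), with out.j its own outer ports: {out.1} {out.2, t1.1} {t1.2, t3.1} {t3.2}
composing beta on (t3, t1, t2), with out.j its own outer ports: {out.1, t2.1, t2.2} {out.2} {t1.1} {t1.2, t3.1} {t3.2}


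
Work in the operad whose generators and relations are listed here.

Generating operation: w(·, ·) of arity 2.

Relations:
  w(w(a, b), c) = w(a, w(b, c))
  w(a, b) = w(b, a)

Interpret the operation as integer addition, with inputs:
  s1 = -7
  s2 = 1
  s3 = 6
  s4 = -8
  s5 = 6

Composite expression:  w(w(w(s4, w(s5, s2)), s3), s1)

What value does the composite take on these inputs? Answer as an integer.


-2

w(s5, s2) = 7
w(s4, w(s5, s2)) = -1
w(w(s4, w(s5, s2)), s3) = 5
w(w(w(s4, w(s5, s2)), s3), s1) = -2


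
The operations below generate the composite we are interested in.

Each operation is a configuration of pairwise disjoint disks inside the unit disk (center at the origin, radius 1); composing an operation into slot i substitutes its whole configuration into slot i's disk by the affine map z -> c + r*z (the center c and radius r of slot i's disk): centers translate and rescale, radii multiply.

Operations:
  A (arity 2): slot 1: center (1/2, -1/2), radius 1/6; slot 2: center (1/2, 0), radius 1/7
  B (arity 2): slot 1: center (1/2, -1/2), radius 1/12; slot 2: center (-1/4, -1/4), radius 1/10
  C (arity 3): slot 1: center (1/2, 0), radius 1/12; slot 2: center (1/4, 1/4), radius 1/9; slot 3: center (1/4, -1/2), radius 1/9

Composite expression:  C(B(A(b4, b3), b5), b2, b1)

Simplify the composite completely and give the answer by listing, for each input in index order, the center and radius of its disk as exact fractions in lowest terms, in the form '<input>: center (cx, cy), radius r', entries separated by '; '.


b1: center (1/4, -1/2), radius 1/9; b2: center (1/4, 1/4), radius 1/9; b3: center (157/288, -1/24), radius 1/1008; b4: center (157/288, -13/288), radius 1/864; b5: center (23/48, -1/48), radius 1/120

Nesting under C composes maps z -> c + r*z down each b-path.
b4: after 3 affine steps, its disk has center (157/288, -13/288), radius 1/864
b3: after 3 affine steps, its disk has center (157/288, -1/24), radius 1/1008
b5: after 2 affine steps, its disk has center (23/48, -1/48), radius 1/120
b2: after 1 affine step, its disk has center (1/4, 1/4), radius 1/9
b1: after 1 affine step, its disk has center (1/4, -1/2), radius 1/9


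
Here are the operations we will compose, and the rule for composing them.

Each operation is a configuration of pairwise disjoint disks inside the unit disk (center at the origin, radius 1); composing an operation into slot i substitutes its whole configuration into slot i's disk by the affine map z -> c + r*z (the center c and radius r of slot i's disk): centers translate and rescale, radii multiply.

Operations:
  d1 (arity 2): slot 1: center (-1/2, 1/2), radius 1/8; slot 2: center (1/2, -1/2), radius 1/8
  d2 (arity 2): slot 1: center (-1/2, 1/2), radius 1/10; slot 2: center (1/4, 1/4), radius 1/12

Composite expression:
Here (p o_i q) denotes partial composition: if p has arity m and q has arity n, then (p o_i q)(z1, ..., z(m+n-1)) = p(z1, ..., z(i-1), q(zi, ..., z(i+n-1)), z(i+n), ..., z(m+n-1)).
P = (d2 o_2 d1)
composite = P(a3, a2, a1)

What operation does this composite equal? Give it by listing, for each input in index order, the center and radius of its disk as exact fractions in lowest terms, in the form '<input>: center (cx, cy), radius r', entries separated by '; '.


a1: center (7/24, 5/24), radius 1/96; a2: center (5/24, 7/24), radius 1/96; a3: center (-1/2, 1/2), radius 1/10

Each a-disk chains the slot maps above it in d2; radii multiply.
a3 passes through 1 substitution, ending at center (-1/2, 1/2), radius 1/10
a2 passes through 2 substitutions, ending at center (5/24, 7/24), radius 1/96
a1 passes through 2 substitutions, ending at center (7/24, 5/24), radius 1/96


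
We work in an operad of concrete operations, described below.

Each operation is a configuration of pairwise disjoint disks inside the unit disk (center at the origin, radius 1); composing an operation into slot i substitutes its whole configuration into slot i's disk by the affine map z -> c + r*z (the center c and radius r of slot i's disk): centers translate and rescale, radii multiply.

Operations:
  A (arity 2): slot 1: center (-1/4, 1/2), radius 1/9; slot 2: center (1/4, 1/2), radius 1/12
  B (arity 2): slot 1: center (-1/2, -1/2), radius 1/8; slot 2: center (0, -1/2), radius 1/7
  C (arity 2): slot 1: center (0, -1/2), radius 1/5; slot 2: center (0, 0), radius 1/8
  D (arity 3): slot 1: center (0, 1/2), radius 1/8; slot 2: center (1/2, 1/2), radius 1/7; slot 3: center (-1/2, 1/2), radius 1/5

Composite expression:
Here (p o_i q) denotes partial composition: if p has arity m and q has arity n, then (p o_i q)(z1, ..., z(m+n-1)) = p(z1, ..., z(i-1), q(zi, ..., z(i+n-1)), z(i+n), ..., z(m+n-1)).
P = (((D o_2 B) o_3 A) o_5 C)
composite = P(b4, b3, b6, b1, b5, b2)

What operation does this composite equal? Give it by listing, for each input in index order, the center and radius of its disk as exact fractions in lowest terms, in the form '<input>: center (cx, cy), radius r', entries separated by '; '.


b1: center (99/196, 43/98), radius 1/588; b2: center (-1/2, 1/2), radius 1/40; b3: center (3/7, 3/7), radius 1/56; b4: center (0, 1/2), radius 1/8; b5: center (-1/2, 2/5), radius 1/25; b6: center (97/196, 43/98), radius 1/441

Each b-disk chains the slot maps above it in D; radii multiply.
input b4: composing its 1 substitution step yields center (0, 1/2), radius 1/8
input b3: composing its 2 substitution steps yields center (3/7, 3/7), radius 1/56
input b6: composing its 3 substitution steps yields center (97/196, 43/98), radius 1/441
input b1: composing its 3 substitution steps yields center (99/196, 43/98), radius 1/588
input b5: composing its 2 substitution steps yields center (-1/2, 2/5), radius 1/25
input b2: composing its 2 substitution steps yields center (-1/2, 1/2), radius 1/40


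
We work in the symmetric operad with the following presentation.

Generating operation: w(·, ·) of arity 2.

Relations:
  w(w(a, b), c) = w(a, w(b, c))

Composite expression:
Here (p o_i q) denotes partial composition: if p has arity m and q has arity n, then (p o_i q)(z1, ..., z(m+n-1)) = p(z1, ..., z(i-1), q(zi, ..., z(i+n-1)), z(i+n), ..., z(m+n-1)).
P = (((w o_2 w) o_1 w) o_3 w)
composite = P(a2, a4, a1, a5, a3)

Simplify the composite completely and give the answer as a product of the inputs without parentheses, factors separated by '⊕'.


a2 ⊕ a4 ⊕ a1 ⊕ a5 ⊕ a3

Associativity of w dissolves the nesting; only the a-input order survives.
w(a2, a4) flattens to a2 ⊕ a4
w(a1, a5) flattens to a1 ⊕ a5
w(w(a1, a5), a3) flattens to a1 ⊕ a5 ⊕ a3
w(w(a2, a4), w(w(a1, a5), a3)) flattens to a2 ⊕ a4 ⊕ a1 ⊕ a5 ⊕ a3


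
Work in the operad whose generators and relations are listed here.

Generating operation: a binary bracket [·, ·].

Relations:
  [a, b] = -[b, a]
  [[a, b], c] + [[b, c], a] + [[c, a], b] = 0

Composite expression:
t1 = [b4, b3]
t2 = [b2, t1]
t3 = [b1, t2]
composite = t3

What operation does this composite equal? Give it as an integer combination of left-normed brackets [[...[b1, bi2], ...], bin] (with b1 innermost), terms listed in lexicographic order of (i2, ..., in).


-[[[b1, b2], b3], b4] + [[[b1, b2], b4], b3] + [[[b1, b3], b4], b2] - [[[b1, b4], b3], b2]

A multilinear Lie element is pinned by b1-initial words (b1 innermost).
Composite bracket: [b1, [b2, [b4, b3]]]
Full expansion: 8 signed words from ab - ba (2^3 = 8).
Collect the words opening with b1:
  the word b1b2b3b4 carries sign -1 and contributes -[[[b1, b2], b3], b4]
  the word b1b2b4b3 carries sign +1 and contributes +[[[b1, b2], b4], b3]
  the word b1b3b4b2 carries sign +1 and contributes +[[[b1, b3], b4], b2]
  the word b1b4b3b2 carries sign -1 and contributes -[[[b1, b4], b3], b2]


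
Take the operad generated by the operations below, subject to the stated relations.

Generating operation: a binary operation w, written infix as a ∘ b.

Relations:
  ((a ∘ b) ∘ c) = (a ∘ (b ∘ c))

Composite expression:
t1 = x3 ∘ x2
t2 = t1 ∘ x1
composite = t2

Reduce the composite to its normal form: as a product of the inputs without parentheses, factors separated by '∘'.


x3 ∘ x2 ∘ x1

Under associativity of w, the answer is the x's in reading order.
(x3 ∘ x2) reduces to x3 ∘ x2
((x3 ∘ x2) ∘ x1) reduces to x3 ∘ x2 ∘ x1


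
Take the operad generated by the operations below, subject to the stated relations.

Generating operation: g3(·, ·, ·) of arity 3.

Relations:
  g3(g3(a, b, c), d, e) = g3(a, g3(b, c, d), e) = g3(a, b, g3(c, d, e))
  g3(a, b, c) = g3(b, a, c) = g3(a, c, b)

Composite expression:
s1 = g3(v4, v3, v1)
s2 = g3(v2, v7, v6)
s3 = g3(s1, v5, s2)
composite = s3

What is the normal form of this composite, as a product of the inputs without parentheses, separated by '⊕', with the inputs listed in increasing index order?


Key point: g3 commutes, so take the v-inputs in any fixed order.
g3(v4, v3, v1) collapses to v4 ⊕ v3 ⊕ v1
g3(v2, v7, v6) collapses to v2 ⊕ v7 ⊕ v6
g3(g3(v4, v3, v1), v5, g3(v2, v7, v6)) collapses to v4 ⊕ v3 ⊕ v1 ⊕ v5 ⊕ v2 ⊕ v7 ⊕ v6
commutativity sorts the factors: v1 ⊕ v2 ⊕ v3 ⊕ v4 ⊕ v5 ⊕ v6 ⊕ v7

v1 ⊕ v2 ⊕ v3 ⊕ v4 ⊕ v5 ⊕ v6 ⊕ v7


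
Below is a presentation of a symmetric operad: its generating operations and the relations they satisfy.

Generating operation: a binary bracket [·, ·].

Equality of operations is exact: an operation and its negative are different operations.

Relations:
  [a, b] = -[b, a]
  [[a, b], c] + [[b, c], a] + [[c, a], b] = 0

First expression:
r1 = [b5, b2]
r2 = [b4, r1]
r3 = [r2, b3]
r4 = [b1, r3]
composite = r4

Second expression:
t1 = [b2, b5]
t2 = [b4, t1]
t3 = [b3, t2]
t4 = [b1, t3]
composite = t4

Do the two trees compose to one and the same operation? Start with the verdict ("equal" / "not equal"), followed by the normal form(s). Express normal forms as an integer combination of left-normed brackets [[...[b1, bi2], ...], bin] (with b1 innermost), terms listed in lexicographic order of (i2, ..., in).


equal — both sides give [[[[b1, b2], b5], b4], b3] - [[[[b1, b3], b2], b5], b4] + [[[[b1, b3], b4], b2], b5] - [[[[b1, b3], b4], b5], b2] + [[[[b1, b3], b5], b2], b4] - [[[[b1, b4], b2], b5], b3] + [[[[b1, b4], b5], b2], b3] - [[[[b1, b5], b2], b4], b3]

Normal form of the first expression: [[[[b1, b2], b5], b4], b3] - [[[[b1, b3], b2], b5], b4] + [[[[b1, b3], b4], b2], b5] - [[[[b1, b3], b4], b5], b2] + [[[[b1, b3], b5], b2], b4] - [[[[b1, b4], b2], b5], b3] + [[[[b1, b4], b5], b2], b3] - [[[[b1, b5], b2], b4], b3]
Normal form of the second expression: [[[[b1, b2], b5], b4], b3] - [[[[b1, b3], b2], b5], b4] + [[[[b1, b3], b4], b2], b5] - [[[[b1, b3], b4], b5], b2] + [[[[b1, b3], b5], b2], b4] - [[[[b1, b4], b2], b5], b3] + [[[[b1, b4], b5], b2], b3] - [[[[b1, b5], b2], b4], b3]
Identical normal forms: equal.


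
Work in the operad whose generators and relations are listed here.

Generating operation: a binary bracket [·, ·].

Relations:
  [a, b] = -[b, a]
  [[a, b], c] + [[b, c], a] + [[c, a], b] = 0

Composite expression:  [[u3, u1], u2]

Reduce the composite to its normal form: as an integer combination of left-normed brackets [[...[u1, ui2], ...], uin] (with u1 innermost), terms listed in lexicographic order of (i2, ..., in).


Left-normed coefficients sit on the u1-initial expansion words.
Composite bracket: [[u3, u1], u2]
Full expansion: 4 signed words from ab - ba (2^2 = 4).
Only words starting with u1 matter:
  sign of u1u3u2 is -1, so it contributes -[[u1, u3], u2]

-[[u1, u3], u2]


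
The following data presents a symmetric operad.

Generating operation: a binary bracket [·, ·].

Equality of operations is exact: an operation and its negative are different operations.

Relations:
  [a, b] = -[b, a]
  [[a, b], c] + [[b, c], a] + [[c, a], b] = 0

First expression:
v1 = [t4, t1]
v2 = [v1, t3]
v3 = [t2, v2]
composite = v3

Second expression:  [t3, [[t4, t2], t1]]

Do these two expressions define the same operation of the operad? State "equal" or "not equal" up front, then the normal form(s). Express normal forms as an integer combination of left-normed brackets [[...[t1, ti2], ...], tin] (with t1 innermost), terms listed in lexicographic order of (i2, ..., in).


The first composite normalizes to [[[t1, t4], t3], t2]
The second composite normalizes to -[[[t1, t2], t4], t3] + [[[t1, t4], t2], t3]
No match — not equal.

not equal; first: [[[t1, t4], t3], t2]; second: -[[[t1, t2], t4], t3] + [[[t1, t4], t2], t3]


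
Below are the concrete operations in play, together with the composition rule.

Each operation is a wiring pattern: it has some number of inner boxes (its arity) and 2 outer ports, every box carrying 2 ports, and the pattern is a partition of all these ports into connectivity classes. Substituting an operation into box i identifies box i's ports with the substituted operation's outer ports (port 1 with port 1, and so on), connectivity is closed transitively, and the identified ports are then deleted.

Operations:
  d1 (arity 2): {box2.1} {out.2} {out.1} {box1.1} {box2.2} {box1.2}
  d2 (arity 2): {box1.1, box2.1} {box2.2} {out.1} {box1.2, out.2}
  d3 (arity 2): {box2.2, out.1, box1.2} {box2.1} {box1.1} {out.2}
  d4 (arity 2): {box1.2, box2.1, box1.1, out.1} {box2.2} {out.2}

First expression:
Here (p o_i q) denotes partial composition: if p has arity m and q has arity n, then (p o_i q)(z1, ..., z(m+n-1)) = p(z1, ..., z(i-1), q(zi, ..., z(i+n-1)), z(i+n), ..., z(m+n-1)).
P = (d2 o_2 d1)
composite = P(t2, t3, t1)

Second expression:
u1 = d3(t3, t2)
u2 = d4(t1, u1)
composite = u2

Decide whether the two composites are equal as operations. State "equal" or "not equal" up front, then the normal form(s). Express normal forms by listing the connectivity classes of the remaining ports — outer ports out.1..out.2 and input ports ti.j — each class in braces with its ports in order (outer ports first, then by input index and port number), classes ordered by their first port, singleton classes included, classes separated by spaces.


not equal; first: {out.1} {out.2, t2.2} {t1.1} {t1.2} {t2.1} {t3.1} {t3.2}; second: {out.1, t1.1, t1.2, t2.2, t3.2} {out.2} {t2.1} {t3.1}

Reducing the first expression gives {out.1} {out.2, t2.2} {t1.1} {t1.2} {t2.1} {t3.1} {t3.2}
Reducing the second expression gives {out.1, t1.1, t1.2, t2.2, t3.2} {out.2} {t2.1} {t3.1}
No match — not equal.


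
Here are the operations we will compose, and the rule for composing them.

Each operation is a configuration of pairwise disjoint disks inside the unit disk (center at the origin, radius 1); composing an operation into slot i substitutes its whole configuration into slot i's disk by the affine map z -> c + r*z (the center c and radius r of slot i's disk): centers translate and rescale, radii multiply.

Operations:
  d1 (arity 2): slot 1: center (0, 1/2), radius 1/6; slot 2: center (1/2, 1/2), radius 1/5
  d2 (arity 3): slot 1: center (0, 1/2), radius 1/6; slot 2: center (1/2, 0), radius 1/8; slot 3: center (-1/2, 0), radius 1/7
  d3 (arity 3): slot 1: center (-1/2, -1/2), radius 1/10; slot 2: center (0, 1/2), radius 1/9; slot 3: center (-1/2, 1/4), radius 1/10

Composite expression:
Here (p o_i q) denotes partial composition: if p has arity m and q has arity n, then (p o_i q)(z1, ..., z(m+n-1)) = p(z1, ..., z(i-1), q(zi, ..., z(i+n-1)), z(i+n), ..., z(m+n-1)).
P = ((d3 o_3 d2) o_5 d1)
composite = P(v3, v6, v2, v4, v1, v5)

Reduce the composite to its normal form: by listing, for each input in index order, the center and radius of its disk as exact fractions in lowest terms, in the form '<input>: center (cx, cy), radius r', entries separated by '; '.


Follow each v-input down from d3: c' goes to c + r*c', radius to r*r'.
input v3: applying the 1 nested substitution gives center (-1/2, -1/2), radius 1/10
input v6: applying the 1 nested substitution gives center (0, 1/2), radius 1/9
input v2: applying the 2 nested substitutions gives center (-1/2, 3/10), radius 1/60
input v4: applying the 2 nested substitutions gives center (-9/20, 1/4), radius 1/80
input v1: applying the 3 nested substitutions gives center (-11/20, 9/35), radius 1/420
input v5: applying the 3 nested substitutions gives center (-19/35, 9/35), radius 1/350

v1: center (-11/20, 9/35), radius 1/420; v2: center (-1/2, 3/10), radius 1/60; v3: center (-1/2, -1/2), radius 1/10; v4: center (-9/20, 1/4), radius 1/80; v5: center (-19/35, 9/35), radius 1/350; v6: center (0, 1/2), radius 1/9


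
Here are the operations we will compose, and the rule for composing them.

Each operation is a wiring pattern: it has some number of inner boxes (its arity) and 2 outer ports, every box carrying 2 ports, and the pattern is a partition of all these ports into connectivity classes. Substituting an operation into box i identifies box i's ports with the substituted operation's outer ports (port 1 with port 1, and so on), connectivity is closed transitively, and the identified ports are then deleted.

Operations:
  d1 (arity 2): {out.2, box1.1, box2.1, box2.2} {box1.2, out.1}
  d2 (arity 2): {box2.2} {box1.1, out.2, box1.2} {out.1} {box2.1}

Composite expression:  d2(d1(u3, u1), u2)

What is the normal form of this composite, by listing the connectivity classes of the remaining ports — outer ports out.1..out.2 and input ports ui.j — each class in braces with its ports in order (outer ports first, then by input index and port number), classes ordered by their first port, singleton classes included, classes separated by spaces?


{out.1} {out.2, u1.1, u1.2, u3.1, u3.2} {u2.1} {u2.2}

Reachability decides: close wires over d2-identified ports.
stage d1: inputs (u3, u1), connectivity {out.1, u3.2} {out.2, u1.1, u1.2, u3.1}, out.j its boundary
stage d2: inputs (u3, u1, u2), connectivity {out.1} {out.2, u1.1, u1.2, u3.1, u3.2} {u2.1} {u2.2}, out.j its boundary


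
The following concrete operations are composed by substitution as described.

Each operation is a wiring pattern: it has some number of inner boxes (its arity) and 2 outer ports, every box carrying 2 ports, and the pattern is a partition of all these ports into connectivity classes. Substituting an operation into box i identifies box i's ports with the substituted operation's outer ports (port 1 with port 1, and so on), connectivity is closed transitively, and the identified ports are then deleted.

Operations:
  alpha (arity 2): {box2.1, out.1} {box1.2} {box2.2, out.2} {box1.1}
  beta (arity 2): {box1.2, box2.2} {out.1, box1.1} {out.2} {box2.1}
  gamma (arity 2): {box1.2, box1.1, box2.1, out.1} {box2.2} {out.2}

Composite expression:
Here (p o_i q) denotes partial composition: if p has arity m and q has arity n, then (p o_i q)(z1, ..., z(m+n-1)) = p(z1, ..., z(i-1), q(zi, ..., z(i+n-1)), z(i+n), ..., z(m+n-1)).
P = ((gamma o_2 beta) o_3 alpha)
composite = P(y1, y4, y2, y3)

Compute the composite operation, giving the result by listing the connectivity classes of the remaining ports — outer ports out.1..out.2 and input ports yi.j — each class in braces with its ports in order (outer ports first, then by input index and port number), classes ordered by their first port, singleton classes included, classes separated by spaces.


{out.1, y1.1, y1.2, y4.1} {out.2} {y2.1} {y2.2} {y3.1} {y3.2, y4.2}

After gluing at gamma, chains via deleted ports link the y-ports.
the subtree at alpha composes to {out.1, y3.1} {out.2, y3.2} {y2.1} {y2.2} on (y2, y3); out.j = own outer ports
the subtree at beta composes to {out.1, y4.1} {out.2} {y2.1} {y2.2} {y3.1} {y3.2, y4.2} on (y4, y2, y3); out.j = own outer ports
the subtree at gamma composes to {out.1, y1.1, y1.2, y4.1} {out.2} {y2.1} {y2.2} {y3.1} {y3.2, y4.2} on (y1, y4, y2, y3); out.j = own outer ports


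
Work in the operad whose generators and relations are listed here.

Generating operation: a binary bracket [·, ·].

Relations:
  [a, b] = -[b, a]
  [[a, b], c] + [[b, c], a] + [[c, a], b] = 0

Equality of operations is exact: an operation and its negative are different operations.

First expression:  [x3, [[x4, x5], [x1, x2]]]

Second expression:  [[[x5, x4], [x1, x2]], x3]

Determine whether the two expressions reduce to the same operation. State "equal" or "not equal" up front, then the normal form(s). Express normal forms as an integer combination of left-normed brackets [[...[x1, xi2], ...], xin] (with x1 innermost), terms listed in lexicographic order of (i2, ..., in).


equal; both compose to [[[[x1, x2], x4], x5], x3] - [[[[x1, x2], x5], x4], x3]

Normal form of the first expression: [[[[x1, x2], x4], x5], x3] - [[[[x1, x2], x5], x4], x3]
Normal form of the second expression: [[[[x1, x2], x4], x5], x3] - [[[[x1, x2], x5], x4], x3]
Both agree, so they are equal.


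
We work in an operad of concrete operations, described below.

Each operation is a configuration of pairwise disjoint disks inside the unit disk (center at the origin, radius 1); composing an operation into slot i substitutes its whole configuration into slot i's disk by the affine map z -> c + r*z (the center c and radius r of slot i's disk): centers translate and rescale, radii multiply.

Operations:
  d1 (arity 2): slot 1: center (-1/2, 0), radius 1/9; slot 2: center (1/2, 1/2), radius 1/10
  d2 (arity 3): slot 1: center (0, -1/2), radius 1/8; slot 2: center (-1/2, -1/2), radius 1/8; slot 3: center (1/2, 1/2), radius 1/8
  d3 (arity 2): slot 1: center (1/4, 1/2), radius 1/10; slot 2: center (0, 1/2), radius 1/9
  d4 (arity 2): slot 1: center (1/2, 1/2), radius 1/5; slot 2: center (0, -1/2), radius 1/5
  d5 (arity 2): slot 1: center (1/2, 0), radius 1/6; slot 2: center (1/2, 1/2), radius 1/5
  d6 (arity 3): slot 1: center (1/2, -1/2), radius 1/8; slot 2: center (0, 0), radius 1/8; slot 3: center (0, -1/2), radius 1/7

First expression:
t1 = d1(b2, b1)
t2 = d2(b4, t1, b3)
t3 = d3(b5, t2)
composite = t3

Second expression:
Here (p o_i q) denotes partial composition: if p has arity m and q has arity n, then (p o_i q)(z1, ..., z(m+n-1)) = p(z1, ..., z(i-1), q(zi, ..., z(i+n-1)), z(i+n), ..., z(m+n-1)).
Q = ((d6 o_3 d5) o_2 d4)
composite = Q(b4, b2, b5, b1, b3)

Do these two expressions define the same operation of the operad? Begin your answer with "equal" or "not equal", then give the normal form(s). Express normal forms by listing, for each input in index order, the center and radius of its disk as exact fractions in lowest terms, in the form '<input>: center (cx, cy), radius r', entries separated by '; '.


The first expression, normalized: b1: center (-7/144, 65/144), radius 1/720; b2: center (-1/16, 4/9), radius 1/648; b3: center (1/18, 5/9), radius 1/72; b4: center (0, 4/9), radius 1/72; b5: center (1/4, 1/2), radius 1/10
The second expression, normalized: b1: center (1/14, -1/2), radius 1/42; b2: center (1/16, 1/16), radius 1/40; b3: center (1/14, -3/7), radius 1/35; b4: center (1/2, -1/2), radius 1/8; b5: center (0, -1/16), radius 1/40
They disagree, so not equal.

not equal; first: b1: center (-7/144, 65/144), radius 1/720; b2: center (-1/16, 4/9), radius 1/648; b3: center (1/18, 5/9), radius 1/72; b4: center (0, 4/9), radius 1/72; b5: center (1/4, 1/2), radius 1/10; second: b1: center (1/14, -1/2), radius 1/42; b2: center (1/16, 1/16), radius 1/40; b3: center (1/14, -3/7), radius 1/35; b4: center (1/2, -1/2), radius 1/8; b5: center (0, -1/16), radius 1/40


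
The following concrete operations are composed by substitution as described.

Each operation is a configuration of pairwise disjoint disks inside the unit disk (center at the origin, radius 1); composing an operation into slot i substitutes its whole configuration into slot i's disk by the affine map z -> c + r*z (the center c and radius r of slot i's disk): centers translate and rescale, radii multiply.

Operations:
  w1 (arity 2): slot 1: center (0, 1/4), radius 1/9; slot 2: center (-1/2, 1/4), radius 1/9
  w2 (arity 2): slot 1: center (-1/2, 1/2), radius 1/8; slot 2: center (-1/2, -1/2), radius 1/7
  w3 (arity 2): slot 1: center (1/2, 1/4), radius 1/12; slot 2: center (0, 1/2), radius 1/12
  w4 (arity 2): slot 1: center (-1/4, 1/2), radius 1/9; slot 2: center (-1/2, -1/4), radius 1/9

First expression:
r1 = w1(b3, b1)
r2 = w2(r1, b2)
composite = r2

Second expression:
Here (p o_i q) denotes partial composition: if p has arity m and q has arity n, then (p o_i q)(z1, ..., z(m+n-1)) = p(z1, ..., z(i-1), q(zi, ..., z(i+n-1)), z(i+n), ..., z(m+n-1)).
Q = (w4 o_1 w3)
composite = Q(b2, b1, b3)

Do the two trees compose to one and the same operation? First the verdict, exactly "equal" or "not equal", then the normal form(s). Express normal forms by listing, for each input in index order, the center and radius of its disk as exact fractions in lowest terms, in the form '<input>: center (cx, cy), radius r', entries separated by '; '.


not equal; first: b1: center (-9/16, 17/32), radius 1/72; b2: center (-1/2, -1/2), radius 1/7; b3: center (-1/2, 17/32), radius 1/72; second: b1: center (-1/4, 5/9), radius 1/108; b2: center (-7/36, 19/36), radius 1/108; b3: center (-1/2, -1/4), radius 1/9

Normal form of the first expression: b1: center (-9/16, 17/32), radius 1/72; b2: center (-1/2, -1/2), radius 1/7; b3: center (-1/2, 17/32), radius 1/72
Normal form of the second expression: b1: center (-1/4, 5/9), radius 1/108; b2: center (-7/36, 19/36), radius 1/108; b3: center (-1/2, -1/4), radius 1/9
They disagree, so not equal.


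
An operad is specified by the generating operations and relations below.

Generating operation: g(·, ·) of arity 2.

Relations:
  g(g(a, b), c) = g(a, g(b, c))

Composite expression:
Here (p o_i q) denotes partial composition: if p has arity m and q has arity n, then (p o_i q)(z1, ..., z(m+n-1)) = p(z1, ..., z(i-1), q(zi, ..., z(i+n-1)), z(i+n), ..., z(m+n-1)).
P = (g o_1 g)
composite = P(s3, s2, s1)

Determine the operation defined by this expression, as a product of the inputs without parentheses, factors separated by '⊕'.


The g-tree's shape is irrelevant; the s-reading-order decides.
g(s3, s2) reduces to s3 ⊕ s2
g(g(s3, s2), s1) reduces to s3 ⊕ s2 ⊕ s1

s3 ⊕ s2 ⊕ s1


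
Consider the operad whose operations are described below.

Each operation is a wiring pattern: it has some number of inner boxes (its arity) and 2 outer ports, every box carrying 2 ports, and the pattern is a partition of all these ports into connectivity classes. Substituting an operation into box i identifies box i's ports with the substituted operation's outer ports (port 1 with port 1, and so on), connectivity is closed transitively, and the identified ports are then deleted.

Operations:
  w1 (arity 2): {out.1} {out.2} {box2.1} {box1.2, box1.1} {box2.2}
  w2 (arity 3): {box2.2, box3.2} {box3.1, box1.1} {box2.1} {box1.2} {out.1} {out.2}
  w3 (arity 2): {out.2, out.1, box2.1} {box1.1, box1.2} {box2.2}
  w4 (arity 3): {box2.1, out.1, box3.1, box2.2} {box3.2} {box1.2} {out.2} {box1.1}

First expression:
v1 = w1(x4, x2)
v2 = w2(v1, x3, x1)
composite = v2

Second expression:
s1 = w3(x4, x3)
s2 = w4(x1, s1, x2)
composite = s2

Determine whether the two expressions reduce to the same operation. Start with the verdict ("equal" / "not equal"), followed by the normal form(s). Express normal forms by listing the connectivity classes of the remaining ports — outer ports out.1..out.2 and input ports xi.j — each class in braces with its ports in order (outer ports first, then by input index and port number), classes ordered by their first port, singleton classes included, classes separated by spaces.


not equal: they reduce to {out.1} {out.2} {x1.1} {x1.2, x3.2} {x2.1} {x2.2} {x3.1} {x4.1, x4.2} and {out.1, x2.1, x3.1} {out.2} {x1.1} {x1.2} {x2.2} {x3.2} {x4.1, x4.2}

The first expression reduces to {out.1} {out.2} {x1.1} {x1.2, x3.2} {x2.1} {x2.2} {x3.1} {x4.1, x4.2}
The second expression reduces to {out.1, x2.1, x3.1} {out.2} {x1.1} {x1.2} {x2.2} {x3.2} {x4.1, x4.2}
Distinct normal forms: not equal.


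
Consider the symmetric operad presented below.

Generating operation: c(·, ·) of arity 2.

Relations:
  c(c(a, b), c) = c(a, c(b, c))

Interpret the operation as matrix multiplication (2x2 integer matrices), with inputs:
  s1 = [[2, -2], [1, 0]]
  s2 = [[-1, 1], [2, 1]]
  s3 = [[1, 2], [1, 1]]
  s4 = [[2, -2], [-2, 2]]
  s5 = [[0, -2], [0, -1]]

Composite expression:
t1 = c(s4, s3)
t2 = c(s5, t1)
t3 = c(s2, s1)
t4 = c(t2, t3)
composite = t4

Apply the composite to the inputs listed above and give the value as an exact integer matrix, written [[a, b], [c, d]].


[[20, -16], [10, -8]]


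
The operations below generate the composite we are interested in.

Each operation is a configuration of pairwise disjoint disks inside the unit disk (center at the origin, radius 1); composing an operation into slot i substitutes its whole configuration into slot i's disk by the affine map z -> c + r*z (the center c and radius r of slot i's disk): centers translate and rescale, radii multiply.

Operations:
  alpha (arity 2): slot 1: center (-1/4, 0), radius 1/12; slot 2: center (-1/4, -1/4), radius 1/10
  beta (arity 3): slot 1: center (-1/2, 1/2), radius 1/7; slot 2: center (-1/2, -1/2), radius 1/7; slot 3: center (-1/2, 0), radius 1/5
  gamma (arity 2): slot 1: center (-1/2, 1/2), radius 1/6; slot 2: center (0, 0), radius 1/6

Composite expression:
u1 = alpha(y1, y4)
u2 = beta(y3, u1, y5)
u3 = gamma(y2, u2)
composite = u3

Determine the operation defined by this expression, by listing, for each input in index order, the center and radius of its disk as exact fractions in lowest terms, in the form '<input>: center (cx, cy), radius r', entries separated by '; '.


y1: center (-5/56, -1/12), radius 1/504; y2: center (-1/2, 1/2), radius 1/6; y3: center (-1/12, 1/12), radius 1/42; y4: center (-5/56, -5/56), radius 1/420; y5: center (-1/12, 0), radius 1/30

Below gamma, radii multiply path by path; the y-disk centers shift.
y2: after 1 affine step, its disk has center (-1/2, 1/2), radius 1/6
y3: after 2 affine steps, its disk has center (-1/12, 1/12), radius 1/42
y1: after 3 affine steps, its disk has center (-5/56, -1/12), radius 1/504
y4: after 3 affine steps, its disk has center (-5/56, -5/56), radius 1/420
y5: after 2 affine steps, its disk has center (-1/12, 0), radius 1/30


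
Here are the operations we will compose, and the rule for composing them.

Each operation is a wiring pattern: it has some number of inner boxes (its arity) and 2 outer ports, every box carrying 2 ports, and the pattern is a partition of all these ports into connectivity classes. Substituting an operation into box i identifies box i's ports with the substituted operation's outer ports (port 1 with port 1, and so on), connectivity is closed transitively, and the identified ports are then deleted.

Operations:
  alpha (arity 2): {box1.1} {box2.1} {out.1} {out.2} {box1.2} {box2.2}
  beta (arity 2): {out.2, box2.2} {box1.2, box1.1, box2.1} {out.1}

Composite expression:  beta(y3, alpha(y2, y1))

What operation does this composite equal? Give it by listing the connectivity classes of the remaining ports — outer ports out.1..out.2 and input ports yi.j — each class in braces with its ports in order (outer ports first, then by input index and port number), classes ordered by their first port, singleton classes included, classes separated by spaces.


{out.1} {out.2} {y1.1} {y1.2} {y2.1} {y2.2} {y3.1, y3.2}

Substituting into beta glues patterns; closure does the rest.
after alpha, the pattern on (y2, y1) reads {out.1} {out.2} {y1.1} {y1.2} {y2.1} {y2.2} (out.j = its outer ports)
after beta, the pattern on (y3, y2, y1) reads {out.1} {out.2} {y1.1} {y1.2} {y2.1} {y2.2} {y3.1, y3.2} (out.j = its outer ports)


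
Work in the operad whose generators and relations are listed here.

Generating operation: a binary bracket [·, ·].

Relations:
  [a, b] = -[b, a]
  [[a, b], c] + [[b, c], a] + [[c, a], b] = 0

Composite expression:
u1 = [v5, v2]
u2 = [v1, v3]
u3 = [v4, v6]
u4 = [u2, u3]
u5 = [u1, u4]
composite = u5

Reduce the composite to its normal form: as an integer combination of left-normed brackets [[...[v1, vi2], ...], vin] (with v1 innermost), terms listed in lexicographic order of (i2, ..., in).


[[[[[v1, v3], v4], v6], v2], v5] - [[[[[v1, v3], v4], v6], v5], v2] - [[[[[v1, v3], v6], v4], v2], v5] + [[[[[v1, v3], v6], v4], v5], v2]
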